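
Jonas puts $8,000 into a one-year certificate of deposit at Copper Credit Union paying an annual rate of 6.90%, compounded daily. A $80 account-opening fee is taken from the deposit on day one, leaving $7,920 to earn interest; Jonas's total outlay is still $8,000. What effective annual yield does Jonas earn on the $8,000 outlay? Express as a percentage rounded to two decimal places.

Value after one year: 7,920 × (1 + 0.0690/365)^365 = 7,920 × 1.071429 = $8,485.72.
Effective yield on the $8,000 outlay: 8,485.72 / 8,000 − 1 = 0.060715 = 6.07%.

6.07%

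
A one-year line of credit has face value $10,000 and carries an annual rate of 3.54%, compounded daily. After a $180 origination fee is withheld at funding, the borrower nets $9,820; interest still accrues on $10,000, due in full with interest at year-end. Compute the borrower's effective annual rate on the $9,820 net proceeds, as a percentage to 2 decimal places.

5.50%

Amount owed after one year: 10,000 × (1 + 0.0354/365)^365 = 10,000 × 1.036032 = $10,360.32.
Effective rate on net proceeds: 10,360.32 / 9,820 − 1 = 0.055023 = 5.50%.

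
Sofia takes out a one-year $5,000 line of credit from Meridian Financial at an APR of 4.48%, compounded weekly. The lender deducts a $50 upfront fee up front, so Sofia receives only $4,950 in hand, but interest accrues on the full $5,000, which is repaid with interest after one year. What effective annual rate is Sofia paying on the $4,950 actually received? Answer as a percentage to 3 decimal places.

Amount owed after one year: 5,000 × (1 + 0.0448/52)^52 = 5,000 × 1.045799 = $5,228.99.
Effective rate on net proceeds: 5,228.99 / 4,950 − 1 = 0.056362 = 5.636%.

5.636%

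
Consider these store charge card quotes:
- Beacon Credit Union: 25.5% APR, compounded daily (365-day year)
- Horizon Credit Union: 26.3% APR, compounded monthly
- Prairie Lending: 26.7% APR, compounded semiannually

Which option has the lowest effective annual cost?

Prairie Lending

Beacon Credit Union: (1 + 0.255/365)^365 − 1 = 29.035%
Horizon Credit Union: (1 + 0.263/12)^12 − 1 = 29.714%
Prairie Lending: (1 + 0.267/2)^2 − 1 = 28.482%
The lowest effective annual rate is Prairie Lending at 28.482%.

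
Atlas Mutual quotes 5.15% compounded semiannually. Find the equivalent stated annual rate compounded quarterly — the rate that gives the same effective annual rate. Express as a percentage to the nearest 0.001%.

5.117%

EAR = (1 + 0.0515/2)^2 − 1 = 0.052163.
Solve (1 + r/4)^4 = 1.052163: r/4 = 1.052163^(1/4) − 1 = 0.012793, so r = 0.051173 = 5.117%.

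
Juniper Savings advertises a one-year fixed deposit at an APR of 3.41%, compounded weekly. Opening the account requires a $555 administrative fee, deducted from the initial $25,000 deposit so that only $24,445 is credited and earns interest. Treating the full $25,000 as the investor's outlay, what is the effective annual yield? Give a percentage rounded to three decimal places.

Value after one year: 24,445 × (1 + 0.0341/52)^52 = 24,445 × 1.034677 = $25,292.67.
Effective yield on the $25,000 outlay: 25,292.67 / 25,000 − 1 = 0.011707 = 1.171%.

1.171%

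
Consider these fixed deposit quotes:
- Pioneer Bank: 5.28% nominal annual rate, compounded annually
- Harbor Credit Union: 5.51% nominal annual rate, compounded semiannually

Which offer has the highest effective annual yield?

Harbor Credit Union

Pioneer Bank: compounded annually, EAR = 5.280%
Harbor Credit Union: (1 + 0.0551/2)^2 − 1 = 5.586%
The highest effective annual rate is Harbor Credit Union at 5.586%.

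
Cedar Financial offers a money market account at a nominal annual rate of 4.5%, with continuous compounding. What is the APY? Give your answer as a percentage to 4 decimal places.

With continuous compounding, EAR = e^0.045 − 1.
e^0.045 = 1.046028, so EAR = 0.046028 = 4.6028%.

4.6028%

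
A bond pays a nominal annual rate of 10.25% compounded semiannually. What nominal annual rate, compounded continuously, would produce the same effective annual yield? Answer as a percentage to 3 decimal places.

9.996%

EAR = (1 + 0.1025/2)^2 − 1 = 0.105127.
Equivalent continuous rate: r = ln(1 + 0.105127) = 0.099960 = 9.996%.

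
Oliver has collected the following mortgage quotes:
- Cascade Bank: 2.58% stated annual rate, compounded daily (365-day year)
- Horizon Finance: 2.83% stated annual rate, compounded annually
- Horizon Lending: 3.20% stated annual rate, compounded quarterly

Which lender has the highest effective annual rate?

Cascade Bank: (1 + 0.0258/365)^365 − 1 = 2.613%
Horizon Finance: compounded annually, EAR = 2.830%
Horizon Lending: (1 + 0.0320/4)^4 − 1 = 3.239%
The highest effective annual rate is Horizon Lending at 3.239%.

Horizon Lending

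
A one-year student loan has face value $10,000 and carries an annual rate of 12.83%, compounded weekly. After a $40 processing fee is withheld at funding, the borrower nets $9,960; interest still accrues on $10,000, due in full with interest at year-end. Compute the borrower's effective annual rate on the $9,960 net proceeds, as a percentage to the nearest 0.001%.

14.128%

Amount owed after one year: 10,000 × (1 + 0.1283/52)^52 = 10,000 × 1.136714 = $11,367.14.
Effective rate on net proceeds: 11,367.14 / 9,960 − 1 = 0.141280 = 14.128%.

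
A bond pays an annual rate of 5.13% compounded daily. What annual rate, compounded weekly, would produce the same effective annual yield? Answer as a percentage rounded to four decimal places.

5.1322%

EAR = (1 + 0.0513/365)^365 − 1 = 0.052635.
Solve (1 + r/52)^52 = 1.052635: r/52 = 1.052635^(1/52) − 1 = 0.000987, so r = 0.051322 = 5.1322%.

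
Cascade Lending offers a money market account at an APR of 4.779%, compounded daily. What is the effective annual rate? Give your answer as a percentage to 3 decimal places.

4.895%

EAR = (1 + 0.04779/365)^365 − 1.
= (1 + 0.000131)^365 − 1 = 1.048947 − 1 = 4.895%.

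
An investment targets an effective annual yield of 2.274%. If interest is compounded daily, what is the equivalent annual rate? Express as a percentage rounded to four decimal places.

2.2486%

(1 + r/365)^365 − 1 = 0.02274, so 1 + r/365 = 1.02274^(1/365).
r/365 = 0.000062, so r = 0.022486 = 2.2486%.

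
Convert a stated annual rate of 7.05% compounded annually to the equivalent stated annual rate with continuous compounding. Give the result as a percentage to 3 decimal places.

6.813%

Compounded annually, EAR = nominal = 0.070500.
Equivalent continuous rate: r = ln(1 + 0.070500) = 0.068126 = 6.813%.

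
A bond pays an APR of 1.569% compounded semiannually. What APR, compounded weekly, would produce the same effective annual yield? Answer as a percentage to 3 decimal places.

EAR = (1 + 0.01569/2)^2 − 1 = 0.015752.
Solve (1 + r/52)^52 = 1.015752: r/52 = 1.015752^(1/52) − 1 = 0.000301, so r = 0.015631 = 1.563%.

1.563%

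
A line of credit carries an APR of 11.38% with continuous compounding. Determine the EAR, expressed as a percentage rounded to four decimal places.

With continuous compounding, EAR = e^0.1138 − 1.
e^0.1138 = 1.120528, so EAR = 0.120528 = 12.0528%.

12.0528%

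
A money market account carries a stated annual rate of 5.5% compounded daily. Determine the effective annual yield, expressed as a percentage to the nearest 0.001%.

EAR = (1 + 0.055/365)^365 − 1.
= 1.056536 − 1 = 5.654%.

5.654%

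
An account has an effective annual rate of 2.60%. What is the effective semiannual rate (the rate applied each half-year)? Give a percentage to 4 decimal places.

1.2917%

The per-half-year rate i satisfies (1 + i)^2 = 1 + 0.0260.
i = 1.0260^(1/2) − 1 = 0.0129166 = 1.2917%.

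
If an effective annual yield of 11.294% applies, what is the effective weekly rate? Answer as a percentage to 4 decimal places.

The per-week rate i satisfies (1 + i)^52 = 1 + 0.11294.
i = 1.11294^(1/52) − 1 = 0.0020599 = 0.2060%.

0.2060%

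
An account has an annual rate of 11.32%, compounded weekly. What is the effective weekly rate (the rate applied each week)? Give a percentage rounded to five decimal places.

With a nominal annual rate compounded weekly, the periodic rate is the nominal rate divided by 52.
i = 0.1132 / 52 = 0.0021769 = 0.21769%.

0.21769%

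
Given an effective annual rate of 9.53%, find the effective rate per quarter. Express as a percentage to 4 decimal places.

The per-quarter rate i satisfies (1 + i)^4 = 1 + 0.0953.
i = 1.0953^(1/4) − 1 = 0.0230180 = 2.3018%.

2.3018%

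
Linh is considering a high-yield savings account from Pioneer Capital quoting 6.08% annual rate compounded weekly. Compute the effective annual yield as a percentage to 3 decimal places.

EAR = (1 + 0.0608/52)^52 − 1.
= (1 + 0.001169)^52 − 1 = 1.062649 − 1 = 6.265%.

6.265%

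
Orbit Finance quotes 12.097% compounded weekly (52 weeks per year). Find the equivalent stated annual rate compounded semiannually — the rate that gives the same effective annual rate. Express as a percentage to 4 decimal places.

12.4554%

EAR = (1 + 0.12097/52)^52 − 1 = 0.128433.
Solve (1 + r/2)^2 = 1.128433: r/2 = 1.128433^(1/2) − 1 = 0.062277, so r = 0.124554 = 12.4554%.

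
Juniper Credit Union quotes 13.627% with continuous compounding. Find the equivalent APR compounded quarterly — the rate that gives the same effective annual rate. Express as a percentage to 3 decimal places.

EAR under continuous compounding: e^0.13627 − 1 = 0.145991.
Solve (1 + r/4)^4 = 1.145991: r/4 = 1.145991^(1/4) − 1 = 0.034654, so r = 0.138618 = 13.862%.

13.862%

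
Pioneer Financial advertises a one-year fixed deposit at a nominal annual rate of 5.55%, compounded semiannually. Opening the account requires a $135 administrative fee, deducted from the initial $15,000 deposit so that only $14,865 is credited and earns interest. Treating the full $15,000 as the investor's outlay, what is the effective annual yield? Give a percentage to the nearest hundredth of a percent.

Value after one year: 14,865 × (1 + 0.0555/2)^2 = 14,865 × 1.056270 = $15,701.45.
Effective yield on the $15,000 outlay: 15,701.45 / 15,000 − 1 = 0.046764 = 4.68%.

4.68%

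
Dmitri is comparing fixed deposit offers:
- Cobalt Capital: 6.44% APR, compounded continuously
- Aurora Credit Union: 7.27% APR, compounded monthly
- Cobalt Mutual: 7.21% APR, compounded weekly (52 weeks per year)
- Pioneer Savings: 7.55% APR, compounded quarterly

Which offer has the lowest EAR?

Cobalt Capital

Cobalt Capital: e^0.0644 − 1 = 6.652%
Aurora Credit Union: (1 + 0.0727/12)^12 − 1 = 7.517%
Cobalt Mutual: (1 + 0.0721/52)^52 − 1 = 7.471%
Pioneer Savings: (1 + 0.0755/4)^4 − 1 = 7.766%
The lowest effective annual rate is Cobalt Capital at 6.652%.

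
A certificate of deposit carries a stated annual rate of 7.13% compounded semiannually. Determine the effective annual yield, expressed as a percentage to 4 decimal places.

EAR = (1 + 0.0713/2)^2 − 1.
= 1.072571 − 1 = 7.2571%.

7.2571%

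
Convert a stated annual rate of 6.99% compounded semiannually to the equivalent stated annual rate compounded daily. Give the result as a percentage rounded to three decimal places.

EAR = (1 + 0.0699/2)^2 − 1 = 0.071122.
Solve (1 + r/365)^365 = 1.071122: r/365 = 1.071122^(1/365) − 1 = 0.000188, so r = 0.068713 = 6.871%.

6.871%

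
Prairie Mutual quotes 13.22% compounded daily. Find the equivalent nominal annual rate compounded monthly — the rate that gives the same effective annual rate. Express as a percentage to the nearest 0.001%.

EAR = (1 + 0.1322/365)^365 − 1 = 0.141309.
Solve (1 + r/12)^12 = 1.141309: r/12 = 1.141309^(1/12) − 1 = 0.011076, so r = 0.132907 = 13.291%.

13.291%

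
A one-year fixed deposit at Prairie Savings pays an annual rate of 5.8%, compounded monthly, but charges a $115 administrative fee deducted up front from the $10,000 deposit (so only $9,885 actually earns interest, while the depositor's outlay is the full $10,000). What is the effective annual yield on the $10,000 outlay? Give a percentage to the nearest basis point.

Value after one year: 9,885 × (1 + 0.058/12)^12 = 9,885 × 1.059567 = $10,473.82.
Effective yield on the $10,000 outlay: 10,473.82 / 10,000 − 1 = 0.047382 = 4.74%.

4.74%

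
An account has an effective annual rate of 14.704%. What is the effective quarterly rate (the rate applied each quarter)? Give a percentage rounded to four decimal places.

The per-quarter rate i satisfies (1 + i)^4 = 1 + 0.14704.
i = 1.14704^(1/4) − 1 = 0.0348911 = 3.4891%.

3.4891%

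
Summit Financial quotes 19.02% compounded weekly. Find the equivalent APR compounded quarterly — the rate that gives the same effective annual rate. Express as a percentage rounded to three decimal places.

EAR = (1 + 0.1902/52)^52 − 1 = 0.209072.
Solve (1 + r/4)^4 = 1.209072: r/4 = 1.209072^(1/4) − 1 = 0.048608, so r = 0.194431 = 19.443%.

19.443%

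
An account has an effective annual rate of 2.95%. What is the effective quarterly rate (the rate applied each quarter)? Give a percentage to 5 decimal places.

0.72948%

The per-quarter rate i satisfies (1 + i)^4 = 1 + 0.0295.
i = 1.0295^(1/4) − 1 = 0.0072948 = 0.72948%.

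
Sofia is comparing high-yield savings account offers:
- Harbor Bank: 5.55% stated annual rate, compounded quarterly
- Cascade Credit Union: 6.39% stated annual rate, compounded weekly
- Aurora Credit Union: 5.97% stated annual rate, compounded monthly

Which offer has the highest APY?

Harbor Bank: (1 + 0.0555/4)^4 − 1 = 5.667%
Cascade Credit Union: (1 + 0.0639/52)^52 − 1 = 6.594%
Aurora Credit Union: (1 + 0.0597/12)^12 − 1 = 6.136%
The highest effective annual rate is Cascade Credit Union at 6.594%.

Cascade Credit Union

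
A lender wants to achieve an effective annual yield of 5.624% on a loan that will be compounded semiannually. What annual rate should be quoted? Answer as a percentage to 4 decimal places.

(1 + r/2)^2 − 1 = 0.05624, so 1 + r/2 = 1.05624^(1/2).
r/2 = 0.027735, so r = 0.055471 = 5.5471%.

5.5471%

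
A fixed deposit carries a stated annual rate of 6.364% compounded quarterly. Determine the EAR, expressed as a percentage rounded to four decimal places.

6.5175%

EAR = (1 + 0.06364/4)^4 − 1.
= (1 + 0.015910)^4 − 1 = 1.065175 − 1 = 6.5175%.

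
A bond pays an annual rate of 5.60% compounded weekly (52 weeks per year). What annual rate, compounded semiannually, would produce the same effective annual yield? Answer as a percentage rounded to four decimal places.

5.6760%

EAR = (1 + 0.0560/52)^52 − 1 = 0.057566.
Solve (1 + r/2)^2 = 1.057566: r/2 = 1.057566^(1/2) − 1 = 0.028380, so r = 0.056760 = 5.6760%.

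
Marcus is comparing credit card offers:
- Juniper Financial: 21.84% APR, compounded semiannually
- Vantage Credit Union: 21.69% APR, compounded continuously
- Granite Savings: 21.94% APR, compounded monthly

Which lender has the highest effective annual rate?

Juniper Financial: (1 + 0.2184/2)^2 − 1 = 23.032%
Vantage Credit Union: e^0.2169 − 1 = 24.222%
Granite Savings: (1 + 0.2194/12)^12 − 1 = 24.286%
The highest effective annual rate is Granite Savings at 24.286%.

Granite Savings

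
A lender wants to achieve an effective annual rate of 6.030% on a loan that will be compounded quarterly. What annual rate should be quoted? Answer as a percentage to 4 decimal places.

(1 + r/4)^4 − 1 = 0.06030, so 1 + r/4 = 1.06030^(1/4).
r/4 = 0.014746, so r = 0.058983 = 5.8983%.

5.8983%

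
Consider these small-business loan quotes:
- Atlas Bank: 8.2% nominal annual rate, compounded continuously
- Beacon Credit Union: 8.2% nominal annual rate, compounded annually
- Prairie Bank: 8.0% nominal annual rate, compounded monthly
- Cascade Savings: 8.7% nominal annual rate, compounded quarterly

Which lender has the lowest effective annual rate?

Atlas Bank: e^0.082 − 1 = 8.546%
Beacon Credit Union: compounded annually, EAR = 8.200%
Prairie Bank: (1 + 0.080/12)^12 − 1 = 8.300%
Cascade Savings: (1 + 0.087/4)^4 − 1 = 8.988%
The lowest effective annual rate is Beacon Credit Union at 8.200%.

Beacon Credit Union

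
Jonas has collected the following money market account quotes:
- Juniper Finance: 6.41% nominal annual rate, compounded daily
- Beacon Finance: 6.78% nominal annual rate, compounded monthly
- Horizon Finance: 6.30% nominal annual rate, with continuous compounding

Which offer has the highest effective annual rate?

Beacon Finance

Juniper Finance: (1 + 0.0641/365)^365 − 1 = 6.619%
Beacon Finance: (1 + 0.0678/12)^12 − 1 = 6.995%
Horizon Finance: e^0.0630 − 1 = 6.503%
The highest effective annual rate is Beacon Finance at 6.995%.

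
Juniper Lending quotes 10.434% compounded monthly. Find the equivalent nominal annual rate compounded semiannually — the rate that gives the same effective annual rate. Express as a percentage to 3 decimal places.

10.663%

EAR = (1 + 0.10434/12)^12 − 1 = 0.109477.
Solve (1 + r/2)^2 = 1.109477: r/2 = 1.109477^(1/2) − 1 = 0.053317, so r = 0.106635 = 10.663%.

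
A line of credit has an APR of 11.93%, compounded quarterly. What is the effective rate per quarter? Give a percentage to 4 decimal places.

2.9825%

With a nominal annual rate compounded quarterly, the periodic rate is the nominal rate divided by 4.
i = 0.1193 / 4 = 0.0298250 = 2.9825%.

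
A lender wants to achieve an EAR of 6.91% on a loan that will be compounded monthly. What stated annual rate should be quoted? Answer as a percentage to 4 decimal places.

6.7004%

(1 + r/12)^12 − 1 = 0.0691, so 1 + r/12 = 1.0691^(1/12).
r/12 = 0.005584, so r = 0.067004 = 6.7004%.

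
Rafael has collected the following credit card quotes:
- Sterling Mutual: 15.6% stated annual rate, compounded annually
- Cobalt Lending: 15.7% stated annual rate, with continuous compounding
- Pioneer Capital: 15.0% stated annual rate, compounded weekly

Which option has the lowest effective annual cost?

Sterling Mutual

Sterling Mutual: compounded annually, EAR = 15.600%
Cobalt Lending: e^0.157 − 1 = 17.000%
Pioneer Capital: (1 + 0.150/52)^52 − 1 = 16.158%
The lowest effective annual rate is Sterling Mutual at 15.600%.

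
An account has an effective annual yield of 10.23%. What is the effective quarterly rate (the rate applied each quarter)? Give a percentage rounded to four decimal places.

The per-quarter rate i satisfies (1 + i)^4 = 1 + 0.1023.
i = 1.1023^(1/4) − 1 = 0.0246486 = 2.4649%.

2.4649%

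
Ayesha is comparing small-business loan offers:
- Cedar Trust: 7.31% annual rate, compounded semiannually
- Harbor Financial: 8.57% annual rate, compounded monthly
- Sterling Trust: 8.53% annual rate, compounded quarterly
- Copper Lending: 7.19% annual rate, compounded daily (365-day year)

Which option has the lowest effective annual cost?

Cedar Trust: (1 + 0.0731/2)^2 − 1 = 7.444%
Harbor Financial: (1 + 0.0857/12)^12 − 1 = 8.915%
Sterling Trust: (1 + 0.0853/4)^4 − 1 = 8.807%
Copper Lending: (1 + 0.0719/365)^365 − 1 = 7.454%
The lowest effective annual rate is Cedar Trust at 7.444%.

Cedar Trust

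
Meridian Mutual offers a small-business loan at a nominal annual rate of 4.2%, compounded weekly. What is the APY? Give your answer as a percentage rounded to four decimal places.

EAR = (1 + 0.042/52)^52 − 1.
= 1.042877 − 1 = 4.2877%.

4.2877%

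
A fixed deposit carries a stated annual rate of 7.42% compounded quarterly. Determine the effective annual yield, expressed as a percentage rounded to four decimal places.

EAR = (1 + 0.0742/4)^4 − 1.
= (1 + 0.018550)^4 − 1 = 1.076290 − 1 = 7.6290%.

7.6290%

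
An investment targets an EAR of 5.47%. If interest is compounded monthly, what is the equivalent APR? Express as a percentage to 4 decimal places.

5.3375%

(1 + r/12)^12 − 1 = 0.0547, so 1 + r/12 = 1.0547^(1/12).
r/12 = 0.004448, so r = 0.053375 = 5.3375%.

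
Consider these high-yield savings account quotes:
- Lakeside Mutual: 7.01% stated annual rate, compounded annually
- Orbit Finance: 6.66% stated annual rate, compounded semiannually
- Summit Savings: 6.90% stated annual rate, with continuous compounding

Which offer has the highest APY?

Lakeside Mutual: compounded annually, EAR = 7.010%
Orbit Finance: (1 + 0.0666/2)^2 − 1 = 6.771%
Summit Savings: e^0.0690 − 1 = 7.144%
The highest effective annual rate is Summit Savings at 7.144%.

Summit Savings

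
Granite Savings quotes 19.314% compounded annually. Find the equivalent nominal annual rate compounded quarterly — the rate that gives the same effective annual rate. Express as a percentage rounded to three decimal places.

18.054%

Compounded annually, EAR = nominal = 0.193140.
Solve (1 + r/4)^4 = 1.193140: r/4 = 1.193140^(1/4) − 1 = 0.045136, so r = 0.180544 = 18.054%.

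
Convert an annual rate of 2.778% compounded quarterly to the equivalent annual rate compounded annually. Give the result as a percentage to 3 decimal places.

EAR = (1 + 0.02778/4)^4 − 1 = 0.028071.
Compounded annually, the equivalent nominal rate is the EAR itself: 2.807%.

2.807%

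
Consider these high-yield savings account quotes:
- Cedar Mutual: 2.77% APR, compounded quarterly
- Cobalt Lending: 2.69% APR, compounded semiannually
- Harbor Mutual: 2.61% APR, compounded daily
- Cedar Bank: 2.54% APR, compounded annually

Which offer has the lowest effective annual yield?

Cedar Mutual: (1 + 0.0277/4)^4 − 1 = 2.799%
Cobalt Lending: (1 + 0.0269/2)^2 − 1 = 2.708%
Harbor Mutual: (1 + 0.0261/365)^365 − 1 = 2.644%
Cedar Bank: compounded annually, EAR = 2.540%
The lowest effective annual rate is Cedar Bank at 2.540%.

Cedar Bank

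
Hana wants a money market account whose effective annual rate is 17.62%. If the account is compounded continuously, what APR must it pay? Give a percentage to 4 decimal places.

Continuous: nominal r satisfies e^r − 1 = 0.1762.
r = ln(1 + 0.1762) = ln(1.1762) = 0.162289 = 16.2289%.

16.2289%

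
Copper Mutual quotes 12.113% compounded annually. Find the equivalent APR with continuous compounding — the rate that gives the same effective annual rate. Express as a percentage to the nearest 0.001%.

Compounded annually, EAR = nominal = 0.121130.
Equivalent continuous rate: r = ln(1 + 0.121130) = 0.114337 = 11.434%.

11.434%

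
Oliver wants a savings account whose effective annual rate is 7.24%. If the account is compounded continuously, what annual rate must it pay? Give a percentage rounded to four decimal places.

Continuous: nominal r satisfies e^r − 1 = 0.0724.
r = ln(1 + 0.0724) = ln(1.0724) = 0.069899 = 6.9899%.

6.9899%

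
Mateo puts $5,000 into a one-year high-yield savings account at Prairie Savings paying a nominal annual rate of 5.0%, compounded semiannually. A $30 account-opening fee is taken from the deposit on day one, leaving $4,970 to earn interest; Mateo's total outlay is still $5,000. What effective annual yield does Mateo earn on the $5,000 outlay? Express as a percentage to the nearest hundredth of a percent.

4.43%

Value after one year: 4,970 × (1 + 0.050/2)^2 = 4,970 × 1.050625 = $5,221.61.
Effective yield on the $5,000 outlay: 5,221.61 / 5,000 − 1 = 0.044321 = 4.43%.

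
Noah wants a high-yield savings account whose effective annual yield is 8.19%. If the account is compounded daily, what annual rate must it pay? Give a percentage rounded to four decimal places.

(1 + r/365)^365 − 1 = 0.0819, so 1 + r/365 = 1.0819^(1/365).
r/365 = 0.000216, so r = 0.078727 = 7.8727%.

7.8727%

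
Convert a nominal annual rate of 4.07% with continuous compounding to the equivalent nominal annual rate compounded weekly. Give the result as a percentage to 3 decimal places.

EAR under continuous compounding: e^0.0407 − 1 = 0.041540.
Solve (1 + r/52)^52 = 1.041540: r/52 = 1.041540^(1/52) − 1 = 0.000783, so r = 0.040716 = 4.072%.

4.072%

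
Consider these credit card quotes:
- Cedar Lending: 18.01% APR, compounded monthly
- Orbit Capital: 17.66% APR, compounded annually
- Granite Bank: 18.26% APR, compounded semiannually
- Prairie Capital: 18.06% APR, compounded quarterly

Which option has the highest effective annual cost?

Cedar Lending: (1 + 0.1801/12)^12 − 1 = 19.574%
Orbit Capital: compounded annually, EAR = 17.660%
Granite Bank: (1 + 0.1826/2)^2 − 1 = 19.094%
Prairie Capital: (1 + 0.1806/4)^4 − 1 = 19.320%
The highest effective annual rate is Cedar Lending at 19.574%.

Cedar Lending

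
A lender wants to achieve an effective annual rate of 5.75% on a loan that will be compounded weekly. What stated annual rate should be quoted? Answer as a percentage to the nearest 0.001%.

5.594%

(1 + r/52)^52 − 1 = 0.0575, so 1 + r/52 = 1.0575^(1/52).
r/52 = 0.001076, so r = 0.055938 = 5.594%.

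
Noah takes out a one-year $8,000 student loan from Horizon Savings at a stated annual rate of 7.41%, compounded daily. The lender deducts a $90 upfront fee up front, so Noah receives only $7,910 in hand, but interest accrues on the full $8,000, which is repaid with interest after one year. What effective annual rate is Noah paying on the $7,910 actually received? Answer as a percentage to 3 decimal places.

Amount owed after one year: 8,000 × (1 + 0.0741/365)^365 = 8,000 × 1.076906 = $8,615.25.
Effective rate on net proceeds: 8,615.25 / 7,910 − 1 = 0.089159 = 8.916%.

8.916%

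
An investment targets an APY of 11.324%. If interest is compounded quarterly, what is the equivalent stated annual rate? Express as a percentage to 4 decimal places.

10.8726%

(1 + r/4)^4 − 1 = 0.11324, so 1 + r/4 = 1.11324^(1/4).
r/4 = 0.027182, so r = 0.108726 = 10.8726%.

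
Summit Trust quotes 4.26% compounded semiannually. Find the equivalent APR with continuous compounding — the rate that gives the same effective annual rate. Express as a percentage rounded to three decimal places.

EAR = (1 + 0.0426/2)^2 − 1 = 0.043054.
Equivalent continuous rate: r = ln(1 + 0.043054) = 0.042153 = 4.215%.

4.215%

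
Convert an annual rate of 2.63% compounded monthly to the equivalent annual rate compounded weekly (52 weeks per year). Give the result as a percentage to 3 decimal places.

2.628%

EAR = (1 + 0.0263/12)^12 − 1 = 0.026619.
Solve (1 + r/52)^52 = 1.026619: r/52 = 1.026619^(1/52) − 1 = 0.000505, so r = 0.026278 = 2.628%.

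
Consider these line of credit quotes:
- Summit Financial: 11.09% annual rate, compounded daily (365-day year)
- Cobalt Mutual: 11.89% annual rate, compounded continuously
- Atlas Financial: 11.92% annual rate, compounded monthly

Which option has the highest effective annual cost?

Summit Financial: (1 + 0.1109/365)^365 − 1 = 11.726%
Cobalt Mutual: e^0.1189 − 1 = 12.626%
Atlas Financial: (1 + 0.1192/12)^12 − 1 = 12.593%
The highest effective annual rate is Cobalt Mutual at 12.626%.

Cobalt Mutual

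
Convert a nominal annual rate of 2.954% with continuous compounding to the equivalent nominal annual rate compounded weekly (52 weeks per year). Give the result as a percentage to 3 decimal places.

EAR under continuous compounding: e^0.02954 − 1 = 0.029981.
Solve (1 + r/52)^52 = 1.029981: r/52 = 1.029981^(1/52) − 1 = 0.000568, so r = 0.029548 = 2.955%.

2.955%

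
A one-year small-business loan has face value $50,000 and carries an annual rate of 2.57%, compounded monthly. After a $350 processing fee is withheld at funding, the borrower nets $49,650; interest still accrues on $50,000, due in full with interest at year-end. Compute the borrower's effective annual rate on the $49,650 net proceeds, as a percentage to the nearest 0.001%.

Amount owed after one year: 50,000 × (1 + 0.0257/12)^12 = 50,000 × 1.026005 = $51,300.24.
Effective rate on net proceeds: 51,300.24 / 49,650 − 1 = 0.033238 = 3.324%.

3.324%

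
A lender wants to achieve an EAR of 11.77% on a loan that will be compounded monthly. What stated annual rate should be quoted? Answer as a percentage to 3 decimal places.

11.179%

(1 + r/12)^12 − 1 = 0.1177, so 1 + r/12 = 1.1177^(1/12).
r/12 = 0.009316, so r = 0.111791 = 11.179%.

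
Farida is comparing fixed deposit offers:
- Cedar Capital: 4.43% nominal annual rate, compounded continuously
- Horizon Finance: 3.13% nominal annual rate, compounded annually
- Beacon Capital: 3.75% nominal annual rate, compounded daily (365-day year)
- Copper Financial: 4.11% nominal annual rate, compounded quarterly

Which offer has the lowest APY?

Horizon Finance

Cedar Capital: e^0.0443 − 1 = 4.530%
Horizon Finance: compounded annually, EAR = 3.130%
Beacon Capital: (1 + 0.0375/365)^365 − 1 = 3.821%
Copper Financial: (1 + 0.0411/4)^4 − 1 = 4.174%
The lowest effective annual rate is Horizon Finance at 3.130%.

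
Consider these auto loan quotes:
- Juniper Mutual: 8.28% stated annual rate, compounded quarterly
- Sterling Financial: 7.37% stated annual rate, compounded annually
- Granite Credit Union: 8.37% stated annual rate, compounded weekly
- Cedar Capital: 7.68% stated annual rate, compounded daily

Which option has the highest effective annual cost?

Granite Credit Union

Juniper Mutual: (1 + 0.0828/4)^4 − 1 = 8.541%
Sterling Financial: compounded annually, EAR = 7.370%
Granite Credit Union: (1 + 0.0837/52)^52 − 1 = 8.723%
Cedar Capital: (1 + 0.0768/365)^365 − 1 = 7.982%
The highest effective annual rate is Granite Credit Union at 8.723%.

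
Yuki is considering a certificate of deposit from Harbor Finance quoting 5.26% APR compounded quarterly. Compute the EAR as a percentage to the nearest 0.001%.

5.365%

EAR = (1 + 0.0526/4)^4 − 1.
= (1 + 0.013150)^4 − 1 = 1.053647 − 1 = 5.365%.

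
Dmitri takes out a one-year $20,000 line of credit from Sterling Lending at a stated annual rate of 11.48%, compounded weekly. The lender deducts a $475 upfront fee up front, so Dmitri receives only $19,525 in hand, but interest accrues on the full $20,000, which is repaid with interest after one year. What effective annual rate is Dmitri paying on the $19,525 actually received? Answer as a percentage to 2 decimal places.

Amount owed after one year: 20,000 × (1 + 0.1148/52)^52 = 20,000 × 1.121507 = $22,430.14.
Effective rate on net proceeds: 22,430.14 / 19,525 − 1 = 0.148791 = 14.88%.

14.88%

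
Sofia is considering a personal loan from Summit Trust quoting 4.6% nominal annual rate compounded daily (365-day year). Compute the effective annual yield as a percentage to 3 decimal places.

4.707%

EAR = (1 + 0.046/365)^365 − 1.
= (1 + 0.000126)^365 − 1 = 1.047071 − 1 = 4.707%.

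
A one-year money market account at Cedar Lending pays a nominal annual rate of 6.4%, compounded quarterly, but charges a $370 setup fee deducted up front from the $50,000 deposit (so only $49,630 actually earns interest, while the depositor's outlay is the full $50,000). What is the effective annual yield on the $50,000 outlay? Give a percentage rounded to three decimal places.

Value after one year: 49,630 × (1 + 0.064/4)^4 = 49,630 × 1.065552 = $52,883.37.
Effective yield on the $50,000 outlay: 52,883.37 / 50,000 − 1 = 0.057667 = 5.767%.

5.767%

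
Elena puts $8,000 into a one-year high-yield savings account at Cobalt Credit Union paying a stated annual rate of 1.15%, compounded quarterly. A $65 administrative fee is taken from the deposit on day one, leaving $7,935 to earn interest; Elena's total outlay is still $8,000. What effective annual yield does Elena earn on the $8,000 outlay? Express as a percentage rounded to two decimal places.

0.33%

Value after one year: 7,935 × (1 + 0.0115/4)^4 = 7,935 × 1.011550 = $8,026.65.
Effective yield on the $8,000 outlay: 8,026.65 / 8,000 − 1 = 0.003331 = 0.33%.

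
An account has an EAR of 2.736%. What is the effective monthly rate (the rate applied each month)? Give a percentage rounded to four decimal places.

0.2252%

The per-month rate i satisfies (1 + i)^12 = 1 + 0.02736.
i = 1.02736^(1/12) − 1 = 0.0022519 = 0.2252%.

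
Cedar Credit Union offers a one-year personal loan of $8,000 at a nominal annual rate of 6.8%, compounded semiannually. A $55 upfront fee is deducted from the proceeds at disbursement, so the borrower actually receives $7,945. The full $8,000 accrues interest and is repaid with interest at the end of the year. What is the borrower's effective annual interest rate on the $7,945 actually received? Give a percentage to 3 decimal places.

7.656%

Amount owed after one year: 8,000 × (1 + 0.068/2)^2 = 8,000 × 1.069156 = $8,553.25.
Effective rate on net proceeds: 8,553.25 / 7,945 − 1 = 0.076557 = 7.656%.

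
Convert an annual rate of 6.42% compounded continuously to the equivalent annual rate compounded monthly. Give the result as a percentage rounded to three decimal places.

6.437%

EAR under continuous compounding: e^0.0642 − 1 = 0.066306.
Solve (1 + r/12)^12 = 1.066306: r/12 = 1.066306^(1/12) − 1 = 0.005364, so r = 0.064372 = 6.437%.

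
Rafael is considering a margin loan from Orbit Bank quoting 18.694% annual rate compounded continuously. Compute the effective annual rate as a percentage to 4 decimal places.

20.5555%

With continuous compounding, EAR = e^0.18694 − 1.
e^0.18694 = 1.205555, so EAR = 0.205555 = 20.5555%.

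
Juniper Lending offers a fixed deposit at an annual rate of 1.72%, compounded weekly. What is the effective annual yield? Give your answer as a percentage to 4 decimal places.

1.7346%

EAR = (1 + 0.0172/52)^52 − 1.
= (1 + 0.000331)^52 − 1 = 1.017346 − 1 = 1.7346%.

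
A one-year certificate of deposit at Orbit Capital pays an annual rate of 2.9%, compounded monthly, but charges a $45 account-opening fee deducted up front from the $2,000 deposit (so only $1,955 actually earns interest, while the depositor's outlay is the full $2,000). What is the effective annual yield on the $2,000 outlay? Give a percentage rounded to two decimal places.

0.62%

Value after one year: 1,955 × (1 + 0.029/12)^12 = 1,955 × 1.029389 = $2,012.45.
Effective yield on the $2,000 outlay: 2,012.45 / 2,000 − 1 = 0.006227 = 0.62%.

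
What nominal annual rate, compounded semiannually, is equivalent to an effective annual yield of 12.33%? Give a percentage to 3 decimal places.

11.972%

(1 + r/2)^2 − 1 = 0.1233, so 1 + r/2 = 1.1233^(1/2).
r/2 = 0.059858, so r = 0.119717 = 11.972%.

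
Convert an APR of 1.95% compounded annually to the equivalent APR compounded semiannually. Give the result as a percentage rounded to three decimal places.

1.941%

Compounded annually, EAR = nominal = 0.019500.
Solve (1 + r/2)^2 = 1.019500: r/2 = 1.019500^(1/2) − 1 = 0.009703, so r = 0.019406 = 1.941%.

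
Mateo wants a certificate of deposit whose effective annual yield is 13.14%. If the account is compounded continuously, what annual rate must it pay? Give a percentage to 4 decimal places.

12.3456%

Continuous: nominal r satisfies e^r − 1 = 0.1314.
r = ln(1 + 0.1314) = ln(1.1314) = 0.123456 = 12.3456%.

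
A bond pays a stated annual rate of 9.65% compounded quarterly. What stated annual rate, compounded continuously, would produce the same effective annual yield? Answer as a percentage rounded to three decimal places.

EAR = (1 + 0.0965/4)^4 − 1 = 0.100049.
Equivalent continuous rate: r = ln(1 + 0.100049) = 0.095354 = 9.535%.

9.535%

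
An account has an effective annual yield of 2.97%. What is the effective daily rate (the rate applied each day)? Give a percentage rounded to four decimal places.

0.0080%

The per-day rate i satisfies (1 + i)^365 = 1 + 0.0297.
i = 1.0297^(1/365) − 1 = 0.0000802 = 0.0080%.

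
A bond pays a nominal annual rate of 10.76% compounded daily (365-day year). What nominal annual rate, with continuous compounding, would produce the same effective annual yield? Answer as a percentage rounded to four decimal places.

10.7584%

EAR = (1 + 0.1076/365)^365 − 1 = 0.113585.
Equivalent continuous rate: r = ln(1 + 0.113585) = 0.107584 = 10.7584%.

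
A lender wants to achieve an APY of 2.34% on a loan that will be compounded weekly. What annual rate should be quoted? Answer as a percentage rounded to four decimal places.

2.3136%

(1 + r/52)^52 − 1 = 0.0234, so 1 + r/52 = 1.0234^(1/52).
r/52 = 0.000445, so r = 0.023136 = 2.3136%.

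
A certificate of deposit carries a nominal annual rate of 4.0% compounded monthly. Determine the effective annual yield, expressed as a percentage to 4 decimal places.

EAR = (1 + 0.040/12)^12 − 1.
= (1 + 0.003333)^12 − 1 = 1.040742 − 1 = 4.0742%.

4.0742%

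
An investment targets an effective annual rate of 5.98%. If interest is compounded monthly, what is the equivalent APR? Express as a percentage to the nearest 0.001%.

(1 + r/12)^12 − 1 = 0.0598, so 1 + r/12 = 1.0598^(1/12).
r/12 = 0.004852, so r = 0.058221 = 5.822%.

5.822%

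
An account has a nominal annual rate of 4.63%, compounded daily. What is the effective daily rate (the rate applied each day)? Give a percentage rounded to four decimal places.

With a nominal annual rate compounded daily, the periodic rate is the nominal rate divided by 365.
i = 0.0463 / 365 = 0.0001268 = 0.0127%.

0.0127%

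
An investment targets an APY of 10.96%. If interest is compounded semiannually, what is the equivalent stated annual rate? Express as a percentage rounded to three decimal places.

10.675%

(1 + r/2)^2 − 1 = 0.1096, so 1 + r/2 = 1.1096^(1/2).
r/2 = 0.053376, so r = 0.106751 = 10.675%.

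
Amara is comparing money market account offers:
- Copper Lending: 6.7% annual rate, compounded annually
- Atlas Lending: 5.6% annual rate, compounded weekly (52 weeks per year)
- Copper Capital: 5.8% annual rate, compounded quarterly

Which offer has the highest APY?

Copper Lending: compounded annually, EAR = 6.700%
Atlas Lending: (1 + 0.056/52)^52 − 1 = 5.757%
Copper Capital: (1 + 0.058/4)^4 − 1 = 5.927%
The highest effective annual rate is Copper Lending at 6.700%.

Copper Lending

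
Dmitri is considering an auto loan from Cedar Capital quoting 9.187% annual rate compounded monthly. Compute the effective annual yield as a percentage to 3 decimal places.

EAR = (1 + 0.09187/12)^12 − 1.
= (1 + 0.007656)^12 − 1 = 1.095839 − 1 = 9.584%.

9.584%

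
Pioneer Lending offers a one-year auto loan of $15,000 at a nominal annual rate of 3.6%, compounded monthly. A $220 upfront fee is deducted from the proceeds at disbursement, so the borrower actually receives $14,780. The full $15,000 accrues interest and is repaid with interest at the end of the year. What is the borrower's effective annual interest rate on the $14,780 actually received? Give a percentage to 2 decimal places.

Amount owed after one year: 15,000 × (1 + 0.036/12)^12 = 15,000 × 1.036600 = $15,549.00.
Effective rate on net proceeds: 15,549.00 / 14,780 − 1 = 0.052030 = 5.20%.

5.20%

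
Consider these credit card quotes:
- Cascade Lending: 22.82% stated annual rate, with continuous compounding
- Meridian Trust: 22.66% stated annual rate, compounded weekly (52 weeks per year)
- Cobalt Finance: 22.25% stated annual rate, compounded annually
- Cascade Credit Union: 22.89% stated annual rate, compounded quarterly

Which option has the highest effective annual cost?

Cascade Lending: e^0.2282 − 1 = 25.634%
Meridian Trust: (1 + 0.2266/52)^52 − 1 = 25.371%
Cobalt Finance: compounded annually, EAR = 22.250%
Cascade Credit Union: (1 + 0.2289/4)^4 − 1 = 24.931%
The highest effective annual rate is Cascade Lending at 25.634%.

Cascade Lending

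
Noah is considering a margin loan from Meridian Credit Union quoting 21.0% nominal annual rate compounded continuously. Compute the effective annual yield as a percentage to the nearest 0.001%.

23.368%

With continuous compounding, EAR = e^0.210 − 1.
e^0.210 = 1.233678, so EAR = 0.233678 = 23.368%.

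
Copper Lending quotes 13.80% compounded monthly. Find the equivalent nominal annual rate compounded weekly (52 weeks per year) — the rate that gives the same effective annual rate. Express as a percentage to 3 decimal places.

EAR = (1 + 0.1380/12)^12 − 1 = 0.147072.
Solve (1 + r/52)^52 = 1.147072: r/52 = 1.147072^(1/52) − 1 = 0.002642, so r = 0.137394 = 13.739%.

13.739%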